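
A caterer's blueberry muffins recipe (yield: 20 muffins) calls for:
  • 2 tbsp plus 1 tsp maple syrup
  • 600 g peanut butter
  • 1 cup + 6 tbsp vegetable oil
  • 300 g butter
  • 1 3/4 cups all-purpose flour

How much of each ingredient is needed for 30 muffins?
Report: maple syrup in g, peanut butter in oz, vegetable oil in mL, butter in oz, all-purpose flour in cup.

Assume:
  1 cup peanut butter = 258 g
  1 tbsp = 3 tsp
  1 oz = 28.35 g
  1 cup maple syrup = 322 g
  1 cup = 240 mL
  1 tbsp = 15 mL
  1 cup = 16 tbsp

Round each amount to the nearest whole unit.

Scaling factor: 30/20 = 3/2 = 1.5.
maple syrup: (2 tbsp + 1 tsp = 7/3 tbsp) × 3/2 ÷ 16 tbsp/cup × 322 g/cup ≈ 70 g
peanut butter: 600 g × 3/2 ÷ 28.35 g/oz ≈ 32 oz
vegetable oil: (1 cup + 6 tbsp = 1.375 cup) × 3/2 × 240 mL/cup = 495 mL
butter: 300 g × 3/2 ÷ 28.35 g/oz ≈ 16 oz
all-purpose flour: 1.75 cup × 3/2 ≈ 3 cup

maple syrup: 70 g; peanut butter: 32 oz; vegetable oil: 495 mL; butter: 16 oz; all-purpose flour: 3 cup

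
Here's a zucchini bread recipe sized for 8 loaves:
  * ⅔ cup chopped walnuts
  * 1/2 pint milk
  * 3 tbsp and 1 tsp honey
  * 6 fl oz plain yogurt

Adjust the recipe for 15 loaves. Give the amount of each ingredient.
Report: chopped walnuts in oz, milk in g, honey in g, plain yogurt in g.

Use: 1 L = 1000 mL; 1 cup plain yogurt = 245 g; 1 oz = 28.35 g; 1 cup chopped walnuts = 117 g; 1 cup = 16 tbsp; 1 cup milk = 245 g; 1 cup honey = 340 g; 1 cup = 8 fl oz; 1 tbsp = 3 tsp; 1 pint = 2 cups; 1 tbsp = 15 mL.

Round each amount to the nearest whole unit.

chopped walnuts: 5 oz; milk: 459 g; honey: 133 g; plain yogurt: 345 g

Scaling factor: 15/8 = 1.875.
chopped walnuts: 2/3 cup × 15/8 × 117 g/cup ÷ 28.35 g/oz ≈ 5 oz
milk: 0.5 pint × 15/8 × 2 cup/pint × 245 g/cup ≈ 459 g
honey: (3 tbsp + 1 tsp = 10/3 tbsp) × 15/8 ÷ 16 tbsp/cup × 340 g/cup ≈ 133 g
plain yogurt: 6 fl oz × 15/8 ÷ 8 fl oz/cup × 245 g/cup ≈ 345 g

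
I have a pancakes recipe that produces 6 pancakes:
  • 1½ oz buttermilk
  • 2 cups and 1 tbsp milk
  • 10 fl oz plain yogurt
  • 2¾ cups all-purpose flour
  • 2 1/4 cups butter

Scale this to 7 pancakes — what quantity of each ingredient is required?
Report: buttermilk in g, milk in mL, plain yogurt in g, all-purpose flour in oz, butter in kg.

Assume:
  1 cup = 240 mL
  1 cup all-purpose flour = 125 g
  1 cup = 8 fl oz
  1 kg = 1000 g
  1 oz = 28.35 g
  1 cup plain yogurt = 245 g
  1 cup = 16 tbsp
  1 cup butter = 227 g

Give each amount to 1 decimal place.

Scaling factor: 7/6.
buttermilk: 1.5 oz × 7/6 × 28.35 g/oz ≈ 49.6 g
milk: (2 cup + 1 tbsp = 2.0625 cup) × 7/6 × 240 mL/cup = 577.5 mL
plain yogurt: 10 fl oz × 7/6 ÷ 8 fl oz/cup × 245 g/cup ≈ 357.3 g
all-purpose flour: 2.75 cup × 7/6 × 125 g/cup ÷ 28.35 g/oz ≈ 14.1 oz
butter: 2.25 cup × 7/6 × 227 g/cup ÷ 1000 g/kg ≈ 0.6 kg

buttermilk: 49.6 g; milk: 577.5 mL; plain yogurt: 357.3 g; all-purpose flour: 14.1 oz; butter: 0.6 kg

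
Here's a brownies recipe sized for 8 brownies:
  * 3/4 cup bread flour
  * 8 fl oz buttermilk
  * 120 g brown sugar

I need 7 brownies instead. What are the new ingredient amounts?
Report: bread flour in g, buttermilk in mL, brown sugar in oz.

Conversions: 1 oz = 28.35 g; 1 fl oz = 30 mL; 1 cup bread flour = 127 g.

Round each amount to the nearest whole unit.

bread flour: 83 g; buttermilk: 210 mL; brown sugar: 4 oz

Scaling factor: 7/8 = 0.875.
bread flour: 0.75 cup × 7/8 × 127 g/cup ≈ 83 g
buttermilk: 8 fl oz × 7/8 × 30 mL/fl oz = 210 mL
brown sugar: 120 g × 7/8 ÷ 28.35 g/oz ≈ 4 oz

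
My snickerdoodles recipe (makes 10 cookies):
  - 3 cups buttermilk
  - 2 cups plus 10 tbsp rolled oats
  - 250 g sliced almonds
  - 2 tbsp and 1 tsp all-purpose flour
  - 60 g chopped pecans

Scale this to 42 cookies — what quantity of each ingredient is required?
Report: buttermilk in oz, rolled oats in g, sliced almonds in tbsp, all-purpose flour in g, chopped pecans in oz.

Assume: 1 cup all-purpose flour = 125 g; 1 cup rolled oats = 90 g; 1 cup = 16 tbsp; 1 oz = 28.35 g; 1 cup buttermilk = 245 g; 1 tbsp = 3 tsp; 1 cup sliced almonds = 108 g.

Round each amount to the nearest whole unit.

buttermilk: 109 oz; rolled oats: 992 g; sliced almonds: 156 tbsp; all-purpose flour: 77 g; chopped pecans: 9 oz

Scaling factor: 42/10 = 21/5 = 4.2.
buttermilk: 3 cup × 21/5 × 245 g/cup ÷ 28.35 g/oz ≈ 109 oz
rolled oats: (2 cup + 10 tbsp = 2.625 cup) × 21/5 × 90 g/cup ≈ 992 g
sliced almonds: 250 g × 21/5 ÷ 108 g/cup × 16 tbsp/cup ≈ 156 tbsp
all-purpose flour: (2 tbsp + 1 tsp = 7/3 tbsp) × 21/5 ÷ 16 tbsp/cup × 125 g/cup ≈ 77 g
chopped pecans: 60 g × 21/5 ÷ 28.35 g/oz ≈ 9 oz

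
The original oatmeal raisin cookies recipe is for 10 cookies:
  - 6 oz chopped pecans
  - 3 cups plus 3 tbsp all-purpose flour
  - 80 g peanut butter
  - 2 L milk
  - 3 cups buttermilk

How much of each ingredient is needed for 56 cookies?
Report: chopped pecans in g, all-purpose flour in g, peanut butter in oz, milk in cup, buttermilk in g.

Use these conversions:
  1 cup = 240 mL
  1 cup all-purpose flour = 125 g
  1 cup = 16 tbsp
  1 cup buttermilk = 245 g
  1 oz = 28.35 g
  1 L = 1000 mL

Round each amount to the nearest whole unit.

chopped pecans: 953 g; all-purpose flour: 2231 g; peanut butter: 16 oz; milk: 47 cup; buttermilk: 4116 g

Scaling factor: 56/10 = 28/5 = 5.6.
chopped pecans: 6 oz × 28/5 × 28.35 g/oz ≈ 953 g
all-purpose flour: (3 cup + 3 tbsp = 3.1875 cup) × 28/5 × 125 g/cup ≈ 2231 g
peanut butter: 80 g × 28/5 ÷ 28.35 g/oz ≈ 16 oz
milk: 2 L × 28/5 × 1000 mL/L ÷ 240 mL/cup ≈ 47 cup
buttermilk: 3 cup × 28/5 × 245 g/cup = 4116 g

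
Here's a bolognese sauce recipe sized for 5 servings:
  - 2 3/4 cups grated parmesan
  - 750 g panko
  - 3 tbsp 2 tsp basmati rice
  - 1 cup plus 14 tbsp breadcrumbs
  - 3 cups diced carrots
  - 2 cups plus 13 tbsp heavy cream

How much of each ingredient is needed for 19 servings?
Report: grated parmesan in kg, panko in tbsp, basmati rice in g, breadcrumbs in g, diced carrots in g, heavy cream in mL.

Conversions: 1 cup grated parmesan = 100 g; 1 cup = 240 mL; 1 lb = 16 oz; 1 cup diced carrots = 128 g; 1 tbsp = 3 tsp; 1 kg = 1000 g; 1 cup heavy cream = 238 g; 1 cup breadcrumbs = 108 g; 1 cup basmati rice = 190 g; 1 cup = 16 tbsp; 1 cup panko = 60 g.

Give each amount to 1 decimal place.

grated parmesan: 1.0 kg; panko: 760.0 tbsp; basmati rice: 165.5 g; breadcrumbs: 769.5 g; diced carrots: 1459.2 g; heavy cream: 2565.0 mL

Scaling factor: 19/5 = 3.8.
grated parmesan: 2.75 cup × 19/5 × 100 g/cup ÷ 1000 g/kg ≈ 1.0 kg
panko: 750 g × 19/5 ÷ 60 g/cup × 16 tbsp/cup = 760.0 tbsp
basmati rice: (3 tbsp + 2 tsp = 11/3 tbsp) × 19/5 ÷ 16 tbsp/cup × 190 g/cup ≈ 165.5 g
breadcrumbs: (1 cup + 14 tbsp = 1.875 cup) × 19/5 × 108 g/cup = 769.5 g
diced carrots: 3 cup × 19/5 × 128 g/cup = 1459.2 g
heavy cream: (2 cup + 13 tbsp = 2.8125 cup) × 19/5 × 240 mL/cup = 2565.0 mL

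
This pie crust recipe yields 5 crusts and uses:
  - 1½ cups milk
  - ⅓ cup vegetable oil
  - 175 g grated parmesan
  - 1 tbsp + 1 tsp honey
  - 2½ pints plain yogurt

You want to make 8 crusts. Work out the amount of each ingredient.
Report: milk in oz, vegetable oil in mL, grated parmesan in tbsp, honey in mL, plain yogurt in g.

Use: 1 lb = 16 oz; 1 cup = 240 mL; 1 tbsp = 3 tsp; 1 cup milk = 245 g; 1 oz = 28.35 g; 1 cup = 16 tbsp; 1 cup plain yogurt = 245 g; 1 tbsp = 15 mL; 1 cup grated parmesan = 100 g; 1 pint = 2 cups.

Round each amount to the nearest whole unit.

milk: 21 oz; vegetable oil: 128 mL; grated parmesan: 45 tbsp; honey: 32 mL; plain yogurt: 1960 g

Scaling factor: 8/5 = 1.6.
milk: 1.5 cup × 8/5 × 245 g/cup ÷ 28.35 g/oz ≈ 21 oz
vegetable oil: 1/3 cup × 8/5 × 240 mL/cup = 128 mL
grated parmesan: 175 g × 8/5 ÷ 100 g/cup × 16 tbsp/cup ≈ 45 tbsp
honey: (1 tbsp + 1 tsp = 4/3 tbsp) × 8/5 × 15 mL/tbsp = 32 mL
plain yogurt: 2.5 pint × 8/5 × 2 cup/pint × 245 g/cup = 1960 g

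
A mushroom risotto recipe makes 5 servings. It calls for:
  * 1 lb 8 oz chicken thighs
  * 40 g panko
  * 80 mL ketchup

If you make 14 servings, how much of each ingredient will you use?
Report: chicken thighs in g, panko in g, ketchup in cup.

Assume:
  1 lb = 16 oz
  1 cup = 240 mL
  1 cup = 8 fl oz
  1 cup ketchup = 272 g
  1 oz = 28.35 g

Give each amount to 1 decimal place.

chicken thighs: 1905.1 g; panko: 112.0 g; ketchup: 0.9 cup

Scaling factor: 14/5 = 2.8.
chicken thighs: (1 lb + 8 oz = 1.5 lb) × 14/5 × 16 oz/lb × 28.35 g/oz ≈ 1905.1 g
panko: 40 g × 14/5 = 112.0 g
ketchup: 80 mL × 14/5 ÷ 240 mL/cup ≈ 0.9 cup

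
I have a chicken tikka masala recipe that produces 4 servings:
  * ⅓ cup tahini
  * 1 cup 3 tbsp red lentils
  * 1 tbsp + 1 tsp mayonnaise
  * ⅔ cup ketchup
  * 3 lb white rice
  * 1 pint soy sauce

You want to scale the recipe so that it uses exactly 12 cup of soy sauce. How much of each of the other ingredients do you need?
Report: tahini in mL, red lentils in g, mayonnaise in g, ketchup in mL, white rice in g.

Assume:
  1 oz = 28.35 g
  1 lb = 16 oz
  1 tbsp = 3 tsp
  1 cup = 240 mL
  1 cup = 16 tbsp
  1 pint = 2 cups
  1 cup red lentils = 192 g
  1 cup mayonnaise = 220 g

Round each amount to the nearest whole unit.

The original recipe has 2 cup of soy sauce, so the scaling factor is 12 ÷ 2 = 6.
tahini: 1/3 cup × 6 × 240 mL/cup = 480 mL
red lentils: (1 cup + 3 tbsp = 1.1875 cup) × 6 × 192 g/cup = 1368 g
mayonnaise: (1 tbsp + 1 tsp = 4/3 tbsp) × 6 ÷ 16 tbsp/cup × 220 g/cup = 110 g
ketchup: 2/3 cup × 6 × 240 mL/cup = 960 mL
white rice: 3 lb × 6 × 16 oz/lb × 28.35 g/oz ≈ 8165 g

tahini: 480 mL; red lentils: 1368 g; mayonnaise: 110 g; ketchup: 960 mL; white rice: 8165 g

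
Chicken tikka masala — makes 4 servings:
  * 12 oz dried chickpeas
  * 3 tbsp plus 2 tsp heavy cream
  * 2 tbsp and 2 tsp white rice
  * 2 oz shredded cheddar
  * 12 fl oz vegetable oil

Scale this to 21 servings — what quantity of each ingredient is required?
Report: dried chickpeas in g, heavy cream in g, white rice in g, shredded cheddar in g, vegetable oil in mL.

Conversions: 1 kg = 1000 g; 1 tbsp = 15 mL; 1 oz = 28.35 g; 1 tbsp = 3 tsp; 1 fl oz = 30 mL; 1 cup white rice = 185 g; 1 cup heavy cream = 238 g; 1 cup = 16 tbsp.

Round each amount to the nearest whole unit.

dried chickpeas: 1786 g; heavy cream: 286 g; white rice: 162 g; shredded cheddar: 298 g; vegetable oil: 1890 mL

Scaling factor: 21/4 = 5.25.
dried chickpeas: 12 oz × 21/4 × 28.35 g/oz ≈ 1786 g
heavy cream: (3 tbsp + 2 tsp = 11/3 tbsp) × 21/4 ÷ 16 tbsp/cup × 238 g/cup ≈ 286 g
white rice: (2 tbsp + 2 tsp = 8/3 tbsp) × 21/4 ÷ 16 tbsp/cup × 185 g/cup ≈ 162 g
shredded cheddar: 2 oz × 21/4 × 28.35 g/oz ≈ 298 g
vegetable oil: 12 fl oz × 21/4 × 30 mL/fl oz = 1890 mL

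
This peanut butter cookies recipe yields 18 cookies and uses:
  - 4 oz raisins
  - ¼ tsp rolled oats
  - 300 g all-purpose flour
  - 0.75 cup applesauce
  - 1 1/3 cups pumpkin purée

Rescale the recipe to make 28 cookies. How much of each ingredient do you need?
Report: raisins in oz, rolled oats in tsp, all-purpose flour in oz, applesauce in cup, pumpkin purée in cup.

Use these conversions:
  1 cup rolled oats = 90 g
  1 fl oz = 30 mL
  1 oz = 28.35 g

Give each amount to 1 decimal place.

raisins: 6.2 oz; rolled oats: 0.4 tsp; all-purpose flour: 16.5 oz; applesauce: 1.2 cup; pumpkin purée: 2.1 cup

Scaling factor: 28/18 = 14/9.
raisins: 4 oz × 14/9 ≈ 6.2 oz
rolled oats: 0.25 tsp × 14/9 ≈ 0.4 tsp
all-purpose flour: 300 g × 14/9 ÷ 28.35 g/oz ≈ 16.5 oz
applesauce: 0.75 cup × 14/9 ≈ 1.2 cup
pumpkin purée: 4/3 cup × 14/9 ≈ 2.1 cup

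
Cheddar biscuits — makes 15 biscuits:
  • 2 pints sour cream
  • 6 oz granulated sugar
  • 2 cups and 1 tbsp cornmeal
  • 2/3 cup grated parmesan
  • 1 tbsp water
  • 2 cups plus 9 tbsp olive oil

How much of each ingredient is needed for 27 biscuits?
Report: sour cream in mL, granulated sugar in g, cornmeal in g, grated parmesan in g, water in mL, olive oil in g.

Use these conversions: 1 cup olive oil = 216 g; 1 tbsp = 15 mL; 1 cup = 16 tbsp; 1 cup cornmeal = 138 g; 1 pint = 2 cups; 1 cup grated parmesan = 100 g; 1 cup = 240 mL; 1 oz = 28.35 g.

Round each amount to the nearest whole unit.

sour cream: 1728 mL; granulated sugar: 306 g; cornmeal: 512 g; grated parmesan: 120 g; water: 27 mL; olive oil: 996 g

Scaling factor: 27/15 = 9/5 = 1.8.
sour cream: 2 pint × 9/5 × 2 cup/pint × 240 mL/cup = 1728 mL
granulated sugar: 6 oz × 9/5 × 28.35 g/oz ≈ 306 g
cornmeal: (2 cup + 1 tbsp = 2.0625 cup) × 9/5 × 138 g/cup ≈ 512 g
grated parmesan: 2/3 cup × 9/5 × 100 g/cup = 120 g
water: 1 tbsp × 9/5 × 15 mL/tbsp = 27 mL
olive oil: (2 cup + 9 tbsp = 2.5625 cup) × 9/5 × 216 g/cup ≈ 996 g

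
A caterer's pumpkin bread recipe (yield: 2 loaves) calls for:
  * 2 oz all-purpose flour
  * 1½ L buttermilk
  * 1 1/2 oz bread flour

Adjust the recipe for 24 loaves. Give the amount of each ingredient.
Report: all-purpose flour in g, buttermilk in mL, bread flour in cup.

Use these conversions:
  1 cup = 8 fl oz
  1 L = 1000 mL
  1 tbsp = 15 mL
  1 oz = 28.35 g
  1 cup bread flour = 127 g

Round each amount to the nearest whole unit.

Scaling factor: 24/2 = 12.
all-purpose flour: 2 oz × 12 × 28.35 g/oz ≈ 680 g
buttermilk: 1.5 L × 12 × 1000 mL/L = 18000 mL
bread flour: 1.5 oz × 12 × 28.35 g/oz ÷ 127 g/cup ≈ 4 cup

all-purpose flour: 680 g; buttermilk: 18000 mL; bread flour: 4 cup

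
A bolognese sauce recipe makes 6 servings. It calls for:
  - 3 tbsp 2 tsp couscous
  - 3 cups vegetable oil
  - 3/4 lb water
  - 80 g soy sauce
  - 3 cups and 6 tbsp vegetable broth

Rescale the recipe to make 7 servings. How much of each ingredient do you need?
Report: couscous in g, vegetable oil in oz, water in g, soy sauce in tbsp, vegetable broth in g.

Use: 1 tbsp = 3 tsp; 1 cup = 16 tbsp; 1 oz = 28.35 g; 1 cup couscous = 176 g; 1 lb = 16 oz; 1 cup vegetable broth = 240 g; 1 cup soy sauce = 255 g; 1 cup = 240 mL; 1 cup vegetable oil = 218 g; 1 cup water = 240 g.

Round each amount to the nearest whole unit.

couscous: 47 g; vegetable oil: 27 oz; water: 397 g; soy sauce: 6 tbsp; vegetable broth: 945 g

Scaling factor: 7/6.
couscous: (3 tbsp + 2 tsp = 11/3 tbsp) × 7/6 ÷ 16 tbsp/cup × 176 g/cup ≈ 47 g
vegetable oil: 3 cup × 7/6 × 218 g/cup ÷ 28.35 g/oz ≈ 27 oz
water: 0.75 lb × 7/6 × 16 oz/lb × 28.35 g/oz ≈ 397 g
soy sauce: 80 g × 7/6 ÷ 255 g/cup × 16 tbsp/cup ≈ 6 tbsp
vegetable broth: (3 cup + 6 tbsp = 3.375 cup) × 7/6 × 240 g/cup = 945 g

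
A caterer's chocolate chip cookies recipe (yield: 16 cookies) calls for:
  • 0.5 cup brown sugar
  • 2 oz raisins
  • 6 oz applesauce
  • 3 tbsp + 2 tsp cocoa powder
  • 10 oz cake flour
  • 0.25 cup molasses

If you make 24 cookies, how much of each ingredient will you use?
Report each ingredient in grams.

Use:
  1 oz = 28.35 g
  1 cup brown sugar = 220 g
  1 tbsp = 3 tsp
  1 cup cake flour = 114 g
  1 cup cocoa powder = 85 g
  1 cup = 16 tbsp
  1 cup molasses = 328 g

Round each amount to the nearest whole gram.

brown sugar: 165 g; raisins: 85 g; applesauce: 255 g; cocoa powder: 29 g; cake flour: 425 g; molasses: 123 g

Scaling factor: 24/16 = 3/2 = 1.5.
brown sugar: 0.5 cup × 3/2 × 220 g/cup = 165 g
raisins: 2 oz × 3/2 × 28.35 g/oz ≈ 85 g
applesauce: 6 oz × 3/2 × 28.35 g/oz ≈ 255 g
cocoa powder: (3 tbsp + 2 tsp = 11/3 tbsp) × 3/2 ÷ 16 tbsp/cup × 85 g/cup ≈ 29 g
cake flour: 10 oz × 3/2 × 28.35 g/oz ≈ 425 g
molasses: 0.25 cup × 3/2 × 328 g/cup = 123 g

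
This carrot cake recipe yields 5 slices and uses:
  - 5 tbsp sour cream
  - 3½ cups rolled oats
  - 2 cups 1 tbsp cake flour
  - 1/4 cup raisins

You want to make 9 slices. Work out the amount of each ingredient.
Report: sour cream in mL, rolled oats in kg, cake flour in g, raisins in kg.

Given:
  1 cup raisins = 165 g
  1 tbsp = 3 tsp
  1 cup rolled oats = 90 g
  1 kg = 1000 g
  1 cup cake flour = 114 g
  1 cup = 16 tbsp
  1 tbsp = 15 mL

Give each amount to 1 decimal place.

sour cream: 135.0 mL; rolled oats: 0.6 kg; cake flour: 423.2 g; raisins: 0.1 kg

Scaling factor: 9/5 = 1.8.
sour cream: 5 tbsp × 9/5 × 15 mL/tbsp = 135.0 mL
rolled oats: 3.5 cup × 9/5 × 90 g/cup ÷ 1000 g/kg ≈ 0.6 kg
cake flour: (2 cup + 1 tbsp = 2.0625 cup) × 9/5 × 114 g/cup ≈ 423.2 g
raisins: 0.25 cup × 9/5 × 165 g/cup ÷ 1000 g/kg ≈ 0.1 kg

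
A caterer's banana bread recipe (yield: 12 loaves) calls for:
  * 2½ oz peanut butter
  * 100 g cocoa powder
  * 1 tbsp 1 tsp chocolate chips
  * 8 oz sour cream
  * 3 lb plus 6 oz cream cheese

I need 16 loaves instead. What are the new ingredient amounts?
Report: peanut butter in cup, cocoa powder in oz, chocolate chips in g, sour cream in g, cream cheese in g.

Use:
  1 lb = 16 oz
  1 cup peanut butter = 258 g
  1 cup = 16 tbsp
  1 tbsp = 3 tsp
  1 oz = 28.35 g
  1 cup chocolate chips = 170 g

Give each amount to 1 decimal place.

peanut butter: 0.4 cup; cocoa powder: 4.7 oz; chocolate chips: 18.9 g; sour cream: 302.4 g; cream cheese: 2041.2 g

Scaling factor: 16/12 = 4/3.
peanut butter: 2.5 oz × 4/3 × 28.35 g/oz ÷ 258 g/cup ≈ 0.4 cup
cocoa powder: 100 g × 4/3 ÷ 28.35 g/oz ≈ 4.7 oz
chocolate chips: (1 tbsp + 1 tsp = 4/3 tbsp) × 4/3 ÷ 16 tbsp/cup × 170 g/cup ≈ 18.9 g
sour cream: 8 oz × 4/3 × 28.35 g/oz = 302.4 g
cream cheese: (3 lb + 6 oz = 3.375 lb) × 4/3 × 16 oz/lb × 28.35 g/oz = 2041.2 g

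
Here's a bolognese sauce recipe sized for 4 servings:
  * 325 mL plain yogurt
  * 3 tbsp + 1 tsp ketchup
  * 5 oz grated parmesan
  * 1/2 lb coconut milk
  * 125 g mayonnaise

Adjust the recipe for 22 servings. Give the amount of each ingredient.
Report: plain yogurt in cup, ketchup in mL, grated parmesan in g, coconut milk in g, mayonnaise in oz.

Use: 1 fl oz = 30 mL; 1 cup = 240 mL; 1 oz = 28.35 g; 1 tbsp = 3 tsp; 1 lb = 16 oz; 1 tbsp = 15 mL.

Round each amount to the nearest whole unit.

Scaling factor: 22/4 = 11/2 = 5.5.
plain yogurt: 325 mL × 11/2 ÷ 240 mL/cup ≈ 7 cup
ketchup: (3 tbsp + 1 tsp = 10/3 tbsp) × 11/2 × 15 mL/tbsp = 275 mL
grated parmesan: 5 oz × 11/2 × 28.35 g/oz ≈ 780 g
coconut milk: 0.5 lb × 11/2 × 16 oz/lb × 28.35 g/oz ≈ 1247 g
mayonnaise: 125 g × 11/2 ÷ 28.35 g/oz ≈ 24 oz

plain yogurt: 7 cup; ketchup: 275 mL; grated parmesan: 780 g; coconut milk: 1247 g; mayonnaise: 24 oz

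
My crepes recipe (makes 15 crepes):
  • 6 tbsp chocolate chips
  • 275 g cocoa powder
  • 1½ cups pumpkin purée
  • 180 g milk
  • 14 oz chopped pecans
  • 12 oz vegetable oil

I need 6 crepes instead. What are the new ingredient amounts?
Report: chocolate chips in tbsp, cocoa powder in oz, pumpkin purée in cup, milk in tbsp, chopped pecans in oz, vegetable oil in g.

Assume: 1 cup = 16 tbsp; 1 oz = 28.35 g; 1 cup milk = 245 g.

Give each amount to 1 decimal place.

chocolate chips: 2.4 tbsp; cocoa powder: 3.9 oz; pumpkin purée: 0.6 cup; milk: 4.7 tbsp; chopped pecans: 5.6 oz; vegetable oil: 136.1 g

Scaling factor: 6/15 = 2/5 = 0.4.
chocolate chips: 6 tbsp × 2/5 = 2.4 tbsp
cocoa powder: 275 g × 2/5 ÷ 28.35 g/oz ≈ 3.9 oz
pumpkin purée: 1.5 cup × 2/5 = 0.6 cup
milk: 180 g × 2/5 ÷ 245 g/cup × 16 tbsp/cup ≈ 4.7 tbsp
chopped pecans: 14 oz × 2/5 = 5.6 oz
vegetable oil: 12 oz × 2/5 × 28.35 g/oz ≈ 136.1 g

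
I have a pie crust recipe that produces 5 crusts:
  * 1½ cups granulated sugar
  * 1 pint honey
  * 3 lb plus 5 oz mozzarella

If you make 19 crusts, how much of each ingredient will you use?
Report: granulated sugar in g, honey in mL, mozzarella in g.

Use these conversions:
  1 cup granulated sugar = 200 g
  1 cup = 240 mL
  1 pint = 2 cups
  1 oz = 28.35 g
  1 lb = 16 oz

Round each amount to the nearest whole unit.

granulated sugar: 1140 g; honey: 1824 mL; mozzarella: 5710 g

Scaling factor: 19/5 = 3.8.
granulated sugar: 1.5 cup × 19/5 × 200 g/cup = 1140 g
honey: 1 pint × 19/5 × 2 cup/pint × 240 mL/cup = 1824 mL
mozzarella: (3 lb + 5 oz = 3.3125 lb) × 19/5 × 16 oz/lb × 28.35 g/oz ≈ 5710 g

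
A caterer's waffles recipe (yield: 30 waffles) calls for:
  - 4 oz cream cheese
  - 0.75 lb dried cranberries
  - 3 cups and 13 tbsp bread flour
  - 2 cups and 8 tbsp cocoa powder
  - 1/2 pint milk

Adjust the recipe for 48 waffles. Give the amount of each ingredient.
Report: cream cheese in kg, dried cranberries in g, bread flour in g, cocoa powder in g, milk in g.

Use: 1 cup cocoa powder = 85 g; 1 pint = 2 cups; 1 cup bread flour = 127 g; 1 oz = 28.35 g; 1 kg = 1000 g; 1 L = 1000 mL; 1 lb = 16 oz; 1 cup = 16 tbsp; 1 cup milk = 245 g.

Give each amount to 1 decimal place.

cream cheese: 0.2 kg; dried cranberries: 544.3 g; bread flour: 774.7 g; cocoa powder: 340.0 g; milk: 392.0 g

Scaling factor: 48/30 = 8/5 = 1.6.
cream cheese: 4 oz × 8/5 × 28.35 g/oz ÷ 1000 g/kg ≈ 0.2 kg
dried cranberries: 0.75 lb × 8/5 × 16 oz/lb × 28.35 g/oz ≈ 544.3 g
bread flour: (3 cup + 13 tbsp = 3.8125 cup) × 8/5 × 127 g/cup = 774.7 g
cocoa powder: (2 cup + 8 tbsp = 2.5 cup) × 8/5 × 85 g/cup = 340.0 g
milk: 0.5 pint × 8/5 × 2 cup/pint × 245 g/cup = 392.0 g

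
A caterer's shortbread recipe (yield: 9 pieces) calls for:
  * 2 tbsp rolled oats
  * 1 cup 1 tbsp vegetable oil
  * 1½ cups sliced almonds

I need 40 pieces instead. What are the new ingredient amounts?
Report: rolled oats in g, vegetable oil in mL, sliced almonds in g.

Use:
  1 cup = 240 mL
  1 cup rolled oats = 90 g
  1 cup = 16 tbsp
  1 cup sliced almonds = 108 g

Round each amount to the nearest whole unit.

rolled oats: 50 g; vegetable oil: 1133 mL; sliced almonds: 720 g

Scaling factor: 40/9.
rolled oats: 2 tbsp × 40/9 ÷ 16 tbsp/cup × 90 g/cup = 50 g
vegetable oil: (1 cup + 1 tbsp = 1.0625 cup) × 40/9 × 240 mL/cup ≈ 1133 mL
sliced almonds: 1.5 cup × 40/9 × 108 g/cup = 720 g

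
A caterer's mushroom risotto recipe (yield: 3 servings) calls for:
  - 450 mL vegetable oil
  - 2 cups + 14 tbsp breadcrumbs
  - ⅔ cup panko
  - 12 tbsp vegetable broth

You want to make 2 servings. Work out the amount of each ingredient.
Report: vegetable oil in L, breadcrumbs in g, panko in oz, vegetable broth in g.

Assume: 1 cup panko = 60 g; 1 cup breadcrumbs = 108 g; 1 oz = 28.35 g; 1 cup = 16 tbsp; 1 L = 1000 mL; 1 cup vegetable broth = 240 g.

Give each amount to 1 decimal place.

vegetable oil: 0.3 L; breadcrumbs: 207.0 g; panko: 0.9 oz; vegetable broth: 120.0 g

Scaling factor: 2/3.
vegetable oil: 450 mL × 2/3 ÷ 1000 mL/L = 0.3 L
breadcrumbs: (2 cup + 14 tbsp = 2.875 cup) × 2/3 × 108 g/cup = 207.0 g
panko: 2/3 cup × 2/3 × 60 g/cup ÷ 28.35 g/oz ≈ 0.9 oz
vegetable broth: 12 tbsp × 2/3 ÷ 16 tbsp/cup × 240 g/cup = 120.0 g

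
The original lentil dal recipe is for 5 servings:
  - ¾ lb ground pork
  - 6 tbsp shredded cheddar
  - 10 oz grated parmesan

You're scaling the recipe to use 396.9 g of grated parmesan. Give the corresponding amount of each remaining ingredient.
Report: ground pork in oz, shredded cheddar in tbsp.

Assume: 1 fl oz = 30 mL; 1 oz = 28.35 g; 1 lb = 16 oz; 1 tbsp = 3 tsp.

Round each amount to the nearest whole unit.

The original recipe has 283.5 g of grated parmesan, so the scaling factor is 396.9 ÷ 283.5 = 7/5 = 1.4.
ground pork: 0.75 lb × 7/5 × 16 oz/lb ≈ 17 oz
shredded cheddar: 6 tbsp × 7/5 ≈ 8 tbsp

ground pork: 17 oz; shredded cheddar: 8 tbsp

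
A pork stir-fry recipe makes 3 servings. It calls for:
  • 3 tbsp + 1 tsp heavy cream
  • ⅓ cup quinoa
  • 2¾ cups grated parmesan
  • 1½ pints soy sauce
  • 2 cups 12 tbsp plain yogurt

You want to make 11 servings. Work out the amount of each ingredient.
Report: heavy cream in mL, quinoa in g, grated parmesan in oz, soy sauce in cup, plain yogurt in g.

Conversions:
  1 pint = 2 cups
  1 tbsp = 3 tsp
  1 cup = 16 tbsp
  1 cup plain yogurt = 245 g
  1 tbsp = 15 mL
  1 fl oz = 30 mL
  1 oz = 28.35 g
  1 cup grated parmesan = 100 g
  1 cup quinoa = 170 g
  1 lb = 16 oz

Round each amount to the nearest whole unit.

heavy cream: 183 mL; quinoa: 208 g; grated parmesan: 36 oz; soy sauce: 11 cup; plain yogurt: 2470 g

Scaling factor: 11/3.
heavy cream: (3 tbsp + 1 tsp = 10/3 tbsp) × 11/3 × 15 mL/tbsp ≈ 183 mL
quinoa: 1/3 cup × 11/3 × 170 g/cup ≈ 208 g
grated parmesan: 2.75 cup × 11/3 × 100 g/cup ÷ 28.35 g/oz ≈ 36 oz
soy sauce: 1.5 pint × 11/3 × 2 cup/pint = 11 cup
plain yogurt: (2 cup + 12 tbsp = 2.75 cup) × 11/3 × 245 g/cup ≈ 2470 g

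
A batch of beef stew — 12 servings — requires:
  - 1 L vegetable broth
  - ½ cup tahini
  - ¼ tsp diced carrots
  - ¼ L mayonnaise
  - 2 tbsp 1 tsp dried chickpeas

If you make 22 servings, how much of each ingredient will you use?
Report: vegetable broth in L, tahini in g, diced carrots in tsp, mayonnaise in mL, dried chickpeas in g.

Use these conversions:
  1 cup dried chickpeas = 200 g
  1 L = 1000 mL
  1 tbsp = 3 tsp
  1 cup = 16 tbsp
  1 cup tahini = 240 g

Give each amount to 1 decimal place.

vegetable broth: 1.8 L; tahini: 220.0 g; diced carrots: 0.5 tsp; mayonnaise: 458.3 mL; dried chickpeas: 53.5 g

Scaling factor: 22/12 = 11/6.
vegetable broth: 1 L × 11/6 ≈ 1.8 L
tahini: 0.5 cup × 11/6 × 240 g/cup = 220.0 g
diced carrots: 0.25 tsp × 11/6 ≈ 0.5 tsp
mayonnaise: 0.25 L × 11/6 × 1000 mL/L ≈ 458.3 mL
dried chickpeas: (2 tbsp + 1 tsp = 7/3 tbsp) × 11/6 ÷ 16 tbsp/cup × 200 g/cup ≈ 53.5 g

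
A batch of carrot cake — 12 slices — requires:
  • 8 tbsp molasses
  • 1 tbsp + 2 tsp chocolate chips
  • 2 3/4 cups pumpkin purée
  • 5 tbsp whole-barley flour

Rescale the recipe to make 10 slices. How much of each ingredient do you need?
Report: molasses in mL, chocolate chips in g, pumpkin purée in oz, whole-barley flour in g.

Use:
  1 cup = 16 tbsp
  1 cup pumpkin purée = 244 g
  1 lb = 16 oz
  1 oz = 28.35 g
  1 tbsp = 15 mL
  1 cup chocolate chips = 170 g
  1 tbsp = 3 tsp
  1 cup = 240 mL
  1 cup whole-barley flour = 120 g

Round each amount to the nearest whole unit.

molasses: 100 mL; chocolate chips: 15 g; pumpkin purée: 20 oz; whole-barley flour: 31 g

Scaling factor: 10/12 = 5/6.
molasses: 8 tbsp × 5/6 × 15 mL/tbsp = 100 mL
chocolate chips: (1 tbsp + 2 tsp = 5/3 tbsp) × 5/6 ÷ 16 tbsp/cup × 170 g/cup ≈ 15 g
pumpkin purée: 2.75 cup × 5/6 × 244 g/cup ÷ 28.35 g/oz ≈ 20 oz
whole-barley flour: 5 tbsp × 5/6 ÷ 16 tbsp/cup × 120 g/cup ≈ 31 g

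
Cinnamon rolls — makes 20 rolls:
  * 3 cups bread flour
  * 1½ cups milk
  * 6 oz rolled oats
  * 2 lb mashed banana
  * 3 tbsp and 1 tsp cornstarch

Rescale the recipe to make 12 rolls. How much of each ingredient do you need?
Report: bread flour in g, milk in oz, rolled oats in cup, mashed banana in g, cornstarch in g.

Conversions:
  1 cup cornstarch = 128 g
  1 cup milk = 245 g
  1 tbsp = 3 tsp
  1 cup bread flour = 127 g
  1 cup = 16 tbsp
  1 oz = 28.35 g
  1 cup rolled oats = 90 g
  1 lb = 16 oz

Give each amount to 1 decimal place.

Scaling factor: 12/20 = 3/5 = 0.6.
bread flour: 3 cup × 3/5 × 127 g/cup = 228.6 g
milk: 1.5 cup × 3/5 × 245 g/cup ÷ 28.35 g/oz ≈ 7.8 oz
rolled oats: 6 oz × 3/5 × 28.35 g/oz ÷ 90 g/cup ≈ 1.1 cup
mashed banana: 2 lb × 3/5 × 16 oz/lb × 28.35 g/oz ≈ 544.3 g
cornstarch: (3 tbsp + 1 tsp = 10/3 tbsp) × 3/5 ÷ 16 tbsp/cup × 128 g/cup = 16.0 g

bread flour: 228.6 g; milk: 7.8 oz; rolled oats: 1.1 cup; mashed banana: 544.3 g; cornstarch: 16.0 g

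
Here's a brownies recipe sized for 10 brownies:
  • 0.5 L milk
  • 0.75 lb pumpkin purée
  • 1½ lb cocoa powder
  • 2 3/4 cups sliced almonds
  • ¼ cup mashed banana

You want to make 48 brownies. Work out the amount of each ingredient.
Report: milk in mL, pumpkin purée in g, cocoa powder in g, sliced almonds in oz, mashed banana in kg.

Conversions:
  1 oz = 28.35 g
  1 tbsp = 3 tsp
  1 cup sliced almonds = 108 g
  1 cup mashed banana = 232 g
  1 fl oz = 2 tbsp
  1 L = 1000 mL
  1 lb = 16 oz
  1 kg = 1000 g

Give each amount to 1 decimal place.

Scaling factor: 48/10 = 24/5 = 4.8.
milk: 0.5 L × 24/5 × 1000 mL/L = 2400.0 mL
pumpkin purée: 0.75 lb × 24/5 × 16 oz/lb × 28.35 g/oz ≈ 1633.0 g
cocoa powder: 1.5 lb × 24/5 × 16 oz/lb × 28.35 g/oz ≈ 3265.9 g
sliced almonds: 2.75 cup × 24/5 × 108 g/cup ÷ 28.35 g/oz ≈ 50.3 oz
mashed banana: 0.25 cup × 24/5 × 232 g/cup ÷ 1000 g/kg ≈ 0.3 kg

milk: 2400.0 mL; pumpkin purée: 1633.0 g; cocoa powder: 3265.9 g; sliced almonds: 50.3 oz; mashed banana: 0.3 kg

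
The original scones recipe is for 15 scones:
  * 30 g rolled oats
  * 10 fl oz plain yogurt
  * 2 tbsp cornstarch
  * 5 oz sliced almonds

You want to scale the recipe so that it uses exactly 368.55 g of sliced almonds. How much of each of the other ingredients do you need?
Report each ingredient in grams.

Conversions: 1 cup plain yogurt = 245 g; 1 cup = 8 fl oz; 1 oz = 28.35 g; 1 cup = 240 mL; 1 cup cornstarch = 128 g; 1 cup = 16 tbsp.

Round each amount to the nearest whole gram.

rolled oats: 78 g; plain yogurt: 796 g; cornstarch: 42 g

The original recipe has 141.75 g of sliced almonds, so the scaling factor is 368.55 ÷ 141.75 = 13/5 = 2.6.
rolled oats: 30 g × 13/5 = 78 g
plain yogurt: 10 fl oz × 13/5 ÷ 8 fl oz/cup × 245 g/cup ≈ 796 g
cornstarch: 2 tbsp × 13/5 ÷ 16 tbsp/cup × 128 g/cup ≈ 42 g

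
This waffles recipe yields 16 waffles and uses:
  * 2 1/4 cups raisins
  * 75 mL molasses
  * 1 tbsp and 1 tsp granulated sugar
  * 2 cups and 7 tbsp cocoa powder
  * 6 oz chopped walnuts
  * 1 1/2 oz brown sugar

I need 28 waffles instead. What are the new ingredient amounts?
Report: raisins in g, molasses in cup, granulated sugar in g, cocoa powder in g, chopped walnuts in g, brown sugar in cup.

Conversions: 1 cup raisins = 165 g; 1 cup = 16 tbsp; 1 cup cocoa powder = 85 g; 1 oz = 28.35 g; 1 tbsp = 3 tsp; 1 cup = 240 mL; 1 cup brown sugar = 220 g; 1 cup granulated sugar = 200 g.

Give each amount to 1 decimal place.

Scaling factor: 28/16 = 7/4 = 1.75.
raisins: 2.25 cup × 7/4 × 165 g/cup ≈ 649.7 g
molasses: 75 mL × 7/4 ÷ 240 mL/cup ≈ 0.5 cup
granulated sugar: (1 tbsp + 1 tsp = 4/3 tbsp) × 7/4 ÷ 16 tbsp/cup × 200 g/cup ≈ 29.2 g
cocoa powder: (2 cup + 7 tbsp = 2.4375 cup) × 7/4 × 85 g/cup ≈ 362.6 g
chopped walnuts: 6 oz × 7/4 × 28.35 g/oz ≈ 297.7 g
brown sugar: 1.5 oz × 7/4 × 28.35 g/oz ÷ 220 g/cup ≈ 0.3 cup

raisins: 649.7 g; molasses: 0.5 cup; granulated sugar: 29.2 g; cocoa powder: 362.6 g; chopped walnuts: 297.7 g; brown sugar: 0.3 cup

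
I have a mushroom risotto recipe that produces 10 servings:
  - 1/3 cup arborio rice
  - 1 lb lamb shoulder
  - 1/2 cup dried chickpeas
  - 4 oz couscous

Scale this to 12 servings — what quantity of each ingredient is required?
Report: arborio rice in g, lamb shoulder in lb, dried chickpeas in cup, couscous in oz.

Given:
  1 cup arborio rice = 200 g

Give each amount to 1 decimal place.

Scaling factor: 12/10 = 6/5 = 1.2.
arborio rice: 1/3 cup × 6/5 × 200 g/cup = 80.0 g
lamb shoulder: 1 lb × 6/5 = 1.2 lb
dried chickpeas: 0.5 cup × 6/5 = 0.6 cup
couscous: 4 oz × 6/5 = 4.8 oz

arborio rice: 80.0 g; lamb shoulder: 1.2 lb; dried chickpeas: 0.6 cup; couscous: 4.8 oz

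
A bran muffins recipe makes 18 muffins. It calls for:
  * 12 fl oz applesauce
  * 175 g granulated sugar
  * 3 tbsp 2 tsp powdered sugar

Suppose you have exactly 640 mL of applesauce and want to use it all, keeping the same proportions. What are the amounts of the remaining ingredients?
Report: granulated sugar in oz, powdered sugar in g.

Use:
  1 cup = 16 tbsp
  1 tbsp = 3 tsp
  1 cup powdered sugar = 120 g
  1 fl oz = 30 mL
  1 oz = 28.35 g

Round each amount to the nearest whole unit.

The original recipe has 360 mL of applesauce, so the scaling factor is 640 ÷ 360 = 16/9.
granulated sugar: 175 g × 16/9 ÷ 28.35 g/oz ≈ 11 oz
powdered sugar: (3 tbsp + 2 tsp = 11/3 tbsp) × 16/9 ÷ 16 tbsp/cup × 120 g/cup ≈ 49 g

granulated sugar: 11 oz; powdered sugar: 49 g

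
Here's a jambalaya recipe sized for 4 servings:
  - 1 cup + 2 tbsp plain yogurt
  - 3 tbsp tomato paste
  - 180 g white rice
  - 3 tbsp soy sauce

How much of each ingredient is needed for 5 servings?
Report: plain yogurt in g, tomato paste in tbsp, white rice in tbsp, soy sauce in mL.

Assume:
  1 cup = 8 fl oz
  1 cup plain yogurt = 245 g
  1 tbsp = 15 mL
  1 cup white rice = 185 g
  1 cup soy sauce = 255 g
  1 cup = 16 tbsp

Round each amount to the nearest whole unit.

Scaling factor: 5/4 = 1.25.
plain yogurt: (1 cup + 2 tbsp = 1.125 cup) × 5/4 × 245 g/cup ≈ 345 g
tomato paste: 3 tbsp × 5/4 ≈ 4 tbsp
white rice: 180 g × 5/4 ÷ 185 g/cup × 16 tbsp/cup ≈ 19 tbsp
soy sauce: 3 tbsp × 5/4 × 15 mL/tbsp ≈ 56 mL

plain yogurt: 345 g; tomato paste: 4 tbsp; white rice: 19 tbsp; soy sauce: 56 mL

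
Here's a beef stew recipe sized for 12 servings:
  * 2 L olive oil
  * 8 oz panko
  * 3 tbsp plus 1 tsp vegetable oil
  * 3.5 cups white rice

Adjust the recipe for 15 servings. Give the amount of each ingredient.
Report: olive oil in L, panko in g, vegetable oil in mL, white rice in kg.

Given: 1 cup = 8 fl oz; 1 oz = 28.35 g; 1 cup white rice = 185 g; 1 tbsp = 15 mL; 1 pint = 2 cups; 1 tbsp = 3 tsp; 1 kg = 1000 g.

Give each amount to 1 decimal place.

Scaling factor: 15/12 = 5/4 = 1.25.
olive oil: 2 L × 5/4 = 2.5 L
panko: 8 oz × 5/4 × 28.35 g/oz = 283.5 g
vegetable oil: (3 tbsp + 1 tsp = 10/3 tbsp) × 5/4 × 15 mL/tbsp = 62.5 mL
white rice: 3.5 cup × 5/4 × 185 g/cup ÷ 1000 g/kg ≈ 0.8 kg

olive oil: 2.5 L; panko: 283.5 g; vegetable oil: 62.5 mL; white rice: 0.8 kg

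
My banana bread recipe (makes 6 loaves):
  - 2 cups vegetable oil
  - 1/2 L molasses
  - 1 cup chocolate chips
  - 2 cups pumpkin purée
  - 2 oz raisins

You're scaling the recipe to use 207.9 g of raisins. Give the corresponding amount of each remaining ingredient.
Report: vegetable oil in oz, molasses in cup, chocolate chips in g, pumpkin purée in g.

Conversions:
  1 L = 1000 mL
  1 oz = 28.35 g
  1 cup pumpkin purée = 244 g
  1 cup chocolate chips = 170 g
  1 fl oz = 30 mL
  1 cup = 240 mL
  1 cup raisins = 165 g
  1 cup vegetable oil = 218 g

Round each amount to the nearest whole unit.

vegetable oil: 56 oz; molasses: 8 cup; chocolate chips: 623 g; pumpkin purée: 1789 g

The original recipe has 56.7 g of raisins, so the scaling factor is 207.9 ÷ 56.7 = 11/3.
vegetable oil: 2 cup × 11/3 × 218 g/cup ÷ 28.35 g/oz ≈ 56 oz
molasses: 0.5 L × 11/3 × 1000 mL/L ÷ 240 mL/cup ≈ 8 cup
chocolate chips: 1 cup × 11/3 × 170 g/cup ≈ 623 g
pumpkin purée: 2 cup × 11/3 × 244 g/cup ≈ 1789 g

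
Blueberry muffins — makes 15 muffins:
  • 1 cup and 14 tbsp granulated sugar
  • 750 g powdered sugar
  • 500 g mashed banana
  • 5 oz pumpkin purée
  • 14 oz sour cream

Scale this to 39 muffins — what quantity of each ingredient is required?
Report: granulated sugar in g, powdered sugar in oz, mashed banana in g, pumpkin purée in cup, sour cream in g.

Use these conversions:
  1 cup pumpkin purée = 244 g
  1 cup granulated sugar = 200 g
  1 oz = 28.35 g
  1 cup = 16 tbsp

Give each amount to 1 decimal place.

granulated sugar: 975.0 g; powdered sugar: 68.8 oz; mashed banana: 1300.0 g; pumpkin purée: 1.5 cup; sour cream: 1031.9 g

Scaling factor: 39/15 = 13/5 = 2.6.
granulated sugar: (1 cup + 14 tbsp = 1.875 cup) × 13/5 × 200 g/cup = 975.0 g
powdered sugar: 750 g × 13/5 ÷ 28.35 g/oz ≈ 68.8 oz
mashed banana: 500 g × 13/5 = 1300.0 g
pumpkin purée: 5 oz × 13/5 × 28.35 g/oz ÷ 244 g/cup ≈ 1.5 cup
sour cream: 14 oz × 13/5 × 28.35 g/oz ≈ 1031.9 g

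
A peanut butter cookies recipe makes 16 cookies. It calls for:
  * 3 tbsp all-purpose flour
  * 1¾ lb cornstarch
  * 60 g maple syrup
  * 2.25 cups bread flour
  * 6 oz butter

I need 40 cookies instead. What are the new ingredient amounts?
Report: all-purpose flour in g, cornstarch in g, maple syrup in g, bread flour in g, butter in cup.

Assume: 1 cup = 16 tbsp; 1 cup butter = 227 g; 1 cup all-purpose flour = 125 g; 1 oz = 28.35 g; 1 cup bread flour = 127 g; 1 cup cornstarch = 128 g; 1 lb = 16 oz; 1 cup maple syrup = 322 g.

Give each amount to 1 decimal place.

all-purpose flour: 58.6 g; cornstarch: 1984.5 g; maple syrup: 150.0 g; bread flour: 714.4 g; butter: 1.9 cup

Scaling factor: 40/16 = 5/2 = 2.5.
all-purpose flour: 3 tbsp × 5/2 ÷ 16 tbsp/cup × 125 g/cup ≈ 58.6 g
cornstarch: 1.75 lb × 5/2 × 16 oz/lb × 28.35 g/oz = 1984.5 g
maple syrup: 60 g × 5/2 = 150.0 g
bread flour: 2.25 cup × 5/2 × 127 g/cup ≈ 714.4 g
butter: 6 oz × 5/2 × 28.35 g/oz ÷ 227 g/cup ≈ 1.9 cup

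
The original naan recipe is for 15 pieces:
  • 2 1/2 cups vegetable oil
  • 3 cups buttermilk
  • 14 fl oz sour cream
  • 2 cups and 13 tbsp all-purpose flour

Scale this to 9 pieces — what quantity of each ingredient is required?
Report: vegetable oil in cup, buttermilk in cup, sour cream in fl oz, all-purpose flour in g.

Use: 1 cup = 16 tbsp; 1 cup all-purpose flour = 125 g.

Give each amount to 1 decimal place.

Scaling factor: 9/15 = 3/5 = 0.6.
vegetable oil: 2.5 cup × 3/5 = 1.5 cup
buttermilk: 3 cup × 3/5 = 1.8 cup
sour cream: 14 fl oz × 3/5 = 8.4 fl oz
all-purpose flour: (2 cup + 13 tbsp = 2.8125 cup) × 3/5 × 125 g/cup ≈ 210.9 g

vegetable oil: 1.5 cup; buttermilk: 1.8 cup; sour cream: 8.4 fl oz; all-purpose flour: 210.9 g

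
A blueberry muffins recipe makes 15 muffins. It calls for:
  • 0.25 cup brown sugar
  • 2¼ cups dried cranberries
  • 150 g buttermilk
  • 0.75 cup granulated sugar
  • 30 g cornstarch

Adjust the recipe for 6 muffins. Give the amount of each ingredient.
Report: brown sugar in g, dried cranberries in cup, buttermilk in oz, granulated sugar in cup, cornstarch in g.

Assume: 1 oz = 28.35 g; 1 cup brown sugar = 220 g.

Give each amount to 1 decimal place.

brown sugar: 22.0 g; dried cranberries: 0.9 cup; buttermilk: 2.1 oz; granulated sugar: 0.3 cup; cornstarch: 12.0 g

Scaling factor: 6/15 = 2/5 = 0.4.
brown sugar: 0.25 cup × 2/5 × 220 g/cup = 22.0 g
dried cranberries: 2.25 cup × 2/5 = 0.9 cup
buttermilk: 150 g × 2/5 ÷ 28.35 g/oz ≈ 2.1 oz
granulated sugar: 0.75 cup × 2/5 = 0.3 cup
cornstarch: 30 g × 2/5 = 12.0 g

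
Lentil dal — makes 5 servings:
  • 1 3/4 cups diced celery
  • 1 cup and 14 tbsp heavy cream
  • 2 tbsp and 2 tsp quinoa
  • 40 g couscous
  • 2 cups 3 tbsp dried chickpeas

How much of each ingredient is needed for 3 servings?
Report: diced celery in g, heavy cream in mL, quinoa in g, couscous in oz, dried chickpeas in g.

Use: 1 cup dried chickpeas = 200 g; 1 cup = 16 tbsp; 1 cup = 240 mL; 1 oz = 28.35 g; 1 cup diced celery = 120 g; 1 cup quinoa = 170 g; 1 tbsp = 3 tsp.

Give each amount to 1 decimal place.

diced celery: 126.0 g; heavy cream: 270.0 mL; quinoa: 17.0 g; couscous: 0.8 oz; dried chickpeas: 262.5 g

Scaling factor: 3/5 = 0.6.
diced celery: 1.75 cup × 3/5 × 120 g/cup = 126.0 g
heavy cream: (1 cup + 14 tbsp = 1.875 cup) × 3/5 × 240 mL/cup = 270.0 mL
quinoa: (2 tbsp + 2 tsp = 8/3 tbsp) × 3/5 ÷ 16 tbsp/cup × 170 g/cup = 17.0 g
couscous: 40 g × 3/5 ÷ 28.35 g/oz ≈ 0.8 oz
dried chickpeas: (2 cup + 3 tbsp = 2.1875 cup) × 3/5 × 200 g/cup = 262.5 g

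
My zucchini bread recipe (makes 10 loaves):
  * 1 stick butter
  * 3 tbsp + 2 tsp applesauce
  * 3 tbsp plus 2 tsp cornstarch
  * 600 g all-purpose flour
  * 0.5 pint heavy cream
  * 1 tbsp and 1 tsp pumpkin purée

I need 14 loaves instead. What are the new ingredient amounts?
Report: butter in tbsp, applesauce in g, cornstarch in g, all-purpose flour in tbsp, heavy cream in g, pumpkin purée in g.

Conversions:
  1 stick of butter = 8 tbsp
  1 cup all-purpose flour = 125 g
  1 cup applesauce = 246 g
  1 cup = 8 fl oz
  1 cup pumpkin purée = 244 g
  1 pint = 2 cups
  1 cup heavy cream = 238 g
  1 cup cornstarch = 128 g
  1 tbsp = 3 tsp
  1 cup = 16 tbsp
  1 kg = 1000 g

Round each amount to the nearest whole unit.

butter: 11 tbsp; applesauce: 79 g; cornstarch: 41 g; all-purpose flour: 108 tbsp; heavy cream: 333 g; pumpkin purée: 28 g

Scaling factor: 14/10 = 7/5 = 1.4.
butter: 1 stick × 7/5 × 8 tbsp/stick ≈ 11 tbsp
applesauce: (3 tbsp + 2 tsp = 11/3 tbsp) × 7/5 ÷ 16 tbsp/cup × 246 g/cup ≈ 79 g
cornstarch: (3 tbsp + 2 tsp = 11/3 tbsp) × 7/5 ÷ 16 tbsp/cup × 128 g/cup ≈ 41 g
all-purpose flour: 600 g × 7/5 ÷ 125 g/cup × 16 tbsp/cup ≈ 108 tbsp
heavy cream: 0.5 pint × 7/5 × 2 cup/pint × 238 g/cup ≈ 333 g
pumpkin purée: (1 tbsp + 1 tsp = 4/3 tbsp) × 7/5 ÷ 16 tbsp/cup × 244 g/cup ≈ 28 g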